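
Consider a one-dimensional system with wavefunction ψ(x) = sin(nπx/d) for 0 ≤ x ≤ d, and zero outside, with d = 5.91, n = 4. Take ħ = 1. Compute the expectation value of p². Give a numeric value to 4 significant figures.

4.521

p² ψ = −ħ² d²ψ/dx²; ⟨p²⟩ = −ħ² ∫ ψ*·ψ'' dx / ∫|ψ|² dx.
d/dx sin(nπx/d) = (nπ/d)·cos(nπx/d) and d²/dx² sin(nπx/d) = −(nπ/d)²·sin(nπx/d); on 0 ≤ x ≤ d, ∫sin²(nπx/d) dx = d/2 and ∫sin(nπx/d)·cos(nπx/d) dx = 0.
State is unnormalized: ∫|ψ|² dx = 2.9550, and ∫ψ*·(−ħ² ψ'') dx = 13.360, so ⟨p²⟩ = 13.360 / 2.9550.
⟨p²⟩ = 4.5211.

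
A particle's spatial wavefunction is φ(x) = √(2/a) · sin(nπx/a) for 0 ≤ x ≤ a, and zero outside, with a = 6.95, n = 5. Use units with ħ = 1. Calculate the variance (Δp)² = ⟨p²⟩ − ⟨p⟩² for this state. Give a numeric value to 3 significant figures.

5.11

Compute ⟨p⟩ and ⟨p²⟩ separately; (Δp)² = ⟨p²⟩ − ⟨p⟩².
d/dx sin(nπx/a) = (nπ/a)·cos(nπx/a) and d²/dx² sin(nπx/a) = −(nπ/a)²·sin(nπx/a); on 0 ≤ x ≤ a, ∫sin²(nπx/a) dx = a/2 and ∫sin(nπx/a)·cos(nπx/a) dx = 0.
⟨p⟩ = 0.0000 and ⟨p²⟩ = 5.1082.
(Δp)² = 5.1082 − (0.0000)² = 5.1082.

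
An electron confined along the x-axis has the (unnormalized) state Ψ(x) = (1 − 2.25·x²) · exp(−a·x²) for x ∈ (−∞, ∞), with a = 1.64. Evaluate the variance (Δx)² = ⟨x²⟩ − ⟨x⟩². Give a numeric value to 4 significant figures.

Compute ⟨x⟩ and ⟨x²⟩ separately, then (Δx)² = ⟨x²⟩ − ⟨x⟩².
Expand each integrand as polynomial × e^(−2ax²) and use ∫x^(2j)·e^(−2ax²) dx = (2j−1)!!/(4a)^j · √(π/(2a)), odd powers → 0; here √(π/(2a)) = 0.97867.
Normalization: ∫|Ψ|² dx = 0.65272.
⟨x⟩ = 0.0000 and ⟨x²⟩ = 0.16152.
(Δx)² = 0.16152 − (0.0000)² = 0.16152.

0.1615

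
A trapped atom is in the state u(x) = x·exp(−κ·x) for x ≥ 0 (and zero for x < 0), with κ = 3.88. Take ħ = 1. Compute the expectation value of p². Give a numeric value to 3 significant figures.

p² u = −ħ² d²u/dx²; ⟨p²⟩ = −ħ² ∫ u*·u'' dx / ∫|u|² dx.
Differentiate x·exp(−κ·x) with the product rule; every integrand then reduces to terms xʲ·e^(−2κx) on [0, ∞), with ∫₀^∞ xʲ·e^(−2κx) dx = j!/(2κ)^(j+1).
State is unnormalized: ∫|u|² dx = 0.0042800, and ∫u*·(−ħ² u'') dx = 0.064433, so ⟨p²⟩ = 0.064433 / 0.0042800.
⟨p²⟩ = 15.054.

15.1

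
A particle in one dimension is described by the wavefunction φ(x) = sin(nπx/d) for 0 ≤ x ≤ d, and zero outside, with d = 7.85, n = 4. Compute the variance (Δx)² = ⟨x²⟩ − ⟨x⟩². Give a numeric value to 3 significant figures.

4.94

Compute ⟨x⟩ and ⟨x²⟩ separately, then (Δx)² = ⟨x²⟩ − ⟨x⟩².
With sin²θ = (1 − cos2θ)/2 on 0 ≤ x ≤ d: ∫sin²(nπx/d) dx = d/2, ∫x·sin²(nπx/d) dx = d²/4, ∫x²·sin²(nπx/d) dx = d³·(1/6 − 1/(4n²π²)); higher powers xᵏ the same way, integrating xᵏ·cos(2nπx/d) by parts.
Normalization: ∫|φ|² dx = 3.9250.
⟨x⟩ = 3.9250 and ⟨x²⟩ = 20.346.
(Δx)² = 20.346 − (3.9250)² = 4.9401.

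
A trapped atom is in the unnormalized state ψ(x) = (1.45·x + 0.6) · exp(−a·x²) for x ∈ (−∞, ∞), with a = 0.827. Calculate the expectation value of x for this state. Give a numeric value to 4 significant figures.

⟨x⟩ = ∫ x·|ψ|² dx / ∫|ψ|² dx (integrals over the domain).
Expand each integrand as polynomial × e^(−2ax²) and use ∫x^(2j)·e^(−2ax²) dx = (2j−1)!!/(4a)^j · √(π/(2a)), odd powers → 0; here √(π/(2a)) = 1.3782.
State is unnormalized: ∫|ψ|² dx = 1.3721, and ∫ψ*·x·ψ dx = 0.72492, so ⟨x⟩ = 0.72492 / 1.3721.
⟨x⟩ = 0.52833.

0.5283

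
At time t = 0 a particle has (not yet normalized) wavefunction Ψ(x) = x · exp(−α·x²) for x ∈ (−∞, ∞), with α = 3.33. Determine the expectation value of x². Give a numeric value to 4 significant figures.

0.2252

⟨x²⟩ = ∫ x²·|Ψ|² dx / ∫|Ψ|² dx (integrals over the domain).
Expand each integrand as polynomial × e^(−2αx²) and use ∫x^(2j)·e^(−2αx²) dx = (2j−1)!!/(4α)^j · √(π/(2α)), odd powers → 0; here √(π/(2α)) = 0.68681.
State is unnormalized: ∫|Ψ|² dx = 0.051562, and ∫Ψ*·x²·Ψ dx = 0.011613, so ⟨x²⟩ = 0.011613 / 0.051562.
⟨x²⟩ = 0.22523.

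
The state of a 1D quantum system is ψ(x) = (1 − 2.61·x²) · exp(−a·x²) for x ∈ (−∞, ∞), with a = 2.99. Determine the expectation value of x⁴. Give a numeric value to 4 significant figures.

⟨x⁴⟩ = ∫ x⁴·|ψ|² dx / ∫|ψ|² dx (integrals over the domain).
Expand each integrand as polynomial × e^(−2ax²) and use ∫x^(2j)·e^(−2ax²) dx = (2j−1)!!/(4a)^j · √(π/(2a)), odd powers → 0; here √(π/(2a)) = 0.72481.
State is unnormalized: ∫|ψ|² dx = 0.51202, and ∫ψ*·x⁴·ψ dx = 0.0073657, so ⟨x⁴⟩ = 0.0073657 / 0.51202.
⟨x⁴⟩ = 0.014386.

0.01439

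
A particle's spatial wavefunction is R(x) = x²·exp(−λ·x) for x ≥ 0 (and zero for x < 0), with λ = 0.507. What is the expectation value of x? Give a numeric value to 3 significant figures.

⟨x⟩ = ∫ x·|R|² dx / ∫|R|² dx (integrals over the domain).
Every integrand reduces to terms xʲ·e^(−2λx) on [0, ∞); use ∫₀^∞ xʲ·e^(−2λx) dx = j!/(2λ)^(j+1).
State is unnormalized: ∫|R|² dx = 22.388, and ∫R*·x·R dx = 110.40, so ⟨x⟩ = 110.40 / 22.388.
⟨x⟩ = 4.9310.

4.93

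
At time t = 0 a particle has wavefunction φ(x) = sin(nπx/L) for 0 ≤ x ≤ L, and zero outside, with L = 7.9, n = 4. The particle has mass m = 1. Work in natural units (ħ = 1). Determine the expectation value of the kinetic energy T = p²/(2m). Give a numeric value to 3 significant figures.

1.27

T = −(ħ²/2m) d²/dx², so ⟨T⟩ = −(ħ²/2m) ∫ φ*·φ'' dx / ∫|φ|² dx; with m = 1.
d/dx sin(nπx/L) = (nπ/L)·cos(nπx/L) and d²/dx² sin(nπx/L) = −(nπ/L)²·sin(nπx/L); on 0 ≤ x ≤ L, ∫sin²(nπx/L) dx = L/2 and ∫sin(nπx/L)·cos(nπx/L) dx = 0.
State is unnormalized: ∫|φ|² dx = 3.9500, and ∫φ*·(−ħ²/2m · φ'') dx = 4.9973, so ⟨T⟩ = 4.9973 / 3.9500.
⟨T⟩ = 1.2651.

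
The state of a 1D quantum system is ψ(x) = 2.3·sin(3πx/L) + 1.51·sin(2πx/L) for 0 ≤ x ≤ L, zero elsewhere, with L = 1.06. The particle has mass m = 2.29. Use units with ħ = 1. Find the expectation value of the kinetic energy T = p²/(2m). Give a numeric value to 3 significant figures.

14.4

T = −(ħ²/2m) d²/dx², so ⟨T⟩ = −(ħ²/2m) ∫ ψ*·ψ'' dx / ∫|ψ|² dx; with m = 2.29.
d²/dx² sin(jπx/L) = −(jπ/L)²·sin(jπx/L); on 0 ≤ x ≤ L, ∫sin²(jπx/L) dx = L/2 and ∫sin(jπx/L)·sin(lπx/L) dx = 0 for j ≠ l, so only diagonal terms survive in ∫|ψ|² and ∫ψ·ψ″; ∫ψ·ψ′ dx = [ψ²/2] between the walls = 0.
State is unnormalized: ∫|ψ|² dx = 4.0122, and ∫ψ*·(−ħ²/2m · ψ'') dx = 57.665, so ⟨T⟩ = 57.665 / 4.0122.
⟨T⟩ = 14.373.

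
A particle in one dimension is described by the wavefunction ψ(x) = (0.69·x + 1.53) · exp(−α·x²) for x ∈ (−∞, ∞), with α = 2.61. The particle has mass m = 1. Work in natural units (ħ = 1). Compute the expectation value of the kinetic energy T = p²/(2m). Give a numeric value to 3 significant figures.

T = −(ħ²/2m) d²/dx², so ⟨T⟩ = −(ħ²/2m) ∫ ψ*·ψ'' dx / ∫|ψ|² dx; with m = 1.
Expand each integrand as polynomial × e^(−2αx²) and use ∫x^(2j)·e^(−2αx²) dx = (2j−1)!!/(4α)^j · √(π/(2α)), odd powers → 0; here √(π/(2α)) = 0.77578. Differentiate with the product rule, d/dx e^(−αx²) = −2αx·e^(−αx²).
State is unnormalized: ∫|ψ|² dx = 1.8514, and ∫ψ*·(−ħ²/2m · ψ'') dx = 2.5084, so ⟨T⟩ = 2.5084 / 1.8514.
⟨T⟩ = 1.3549.

1.35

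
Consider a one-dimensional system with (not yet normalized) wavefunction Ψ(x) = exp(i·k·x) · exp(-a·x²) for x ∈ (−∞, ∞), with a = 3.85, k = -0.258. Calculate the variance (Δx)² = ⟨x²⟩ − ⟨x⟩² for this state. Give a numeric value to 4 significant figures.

Compute ⟨x⟩ and ⟨x²⟩ separately, then (Δx)² = ⟨x²⟩ − ⟨x⟩².
Gaussian moments: ∫x^(2j)·e^(−2ax²) dx = (2j−1)!!/(4a)^j · √(π/(2a)), odd powers integrate to 0; here √(π/(2a)) = 0.63875.
Normalization: ∫|Ψ|² dx = 0.63875.
⟨x⟩ = 0.0000 and ⟨x²⟩ = 0.064935.
(Δx)² = 0.064935 − (0.0000)² = 0.064935.

0.06494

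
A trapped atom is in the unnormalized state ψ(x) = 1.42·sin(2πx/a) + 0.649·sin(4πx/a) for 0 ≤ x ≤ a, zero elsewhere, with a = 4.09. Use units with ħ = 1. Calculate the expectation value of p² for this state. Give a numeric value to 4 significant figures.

3.583

p² ψ = −ħ² d²ψ/dx²; ⟨p²⟩ = −ħ² ∫ ψ*·ψ'' dx / ∫|ψ|² dx.
d²/dx² sin(jπx/a) = −(jπ/a)²·sin(jπx/a); on 0 ≤ x ≤ a, ∫sin²(jπx/a) dx = a/2 and ∫sin(jπx/a)·sin(lπx/a) dx = 0 for j ≠ l, so only diagonal terms survive in ∫|ψ|² and ∫ψ·ψ″; ∫ψ·ψ′ dx = [ψ²/2] between the walls = 0.
State is unnormalized: ∫|ψ|² dx = 4.9849, and ∫ψ*·(−ħ² ψ'') dx = 17.863, so ⟨p²⟩ = 17.863 / 4.9849.
⟨p²⟩ = 3.5834.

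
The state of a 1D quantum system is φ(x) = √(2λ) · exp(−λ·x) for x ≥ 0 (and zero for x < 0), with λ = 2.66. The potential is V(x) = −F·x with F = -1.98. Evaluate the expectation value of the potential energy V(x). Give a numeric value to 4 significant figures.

0.3722

⟨V⟩ = ∫ V(x)·|φ|² dx.
Every integrand reduces to terms xʲ·e^(−2λx) on [0, ∞); use ∫₀^∞ xʲ·e^(−2λx) dx = j!/(2λ)^(j+1).
⟨V⟩ = 0.37218.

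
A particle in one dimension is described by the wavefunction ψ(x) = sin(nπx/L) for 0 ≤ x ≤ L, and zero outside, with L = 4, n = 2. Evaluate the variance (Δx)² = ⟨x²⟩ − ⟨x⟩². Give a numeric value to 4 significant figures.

1.131

Compute ⟨x⟩ and ⟨x²⟩ separately, then (Δx)² = ⟨x²⟩ − ⟨x⟩².
With sin²θ = (1 − cos2θ)/2 on 0 ≤ x ≤ L: ∫sin²(nπx/L) dx = L/2, ∫x·sin²(nπx/L) dx = L²/4, ∫x²·sin²(nπx/L) dx = L³·(1/6 − 1/(4n²π²)); higher powers xᵏ the same way, integrating xᵏ·cos(2nπx/L) by parts.
Normalization: ∫|ψ|² dx = 2.0000.
⟨x⟩ = 2.0000 and ⟨x²⟩ = 5.1307.
(Δx)² = 5.1307 − (2.0000)² = 1.1307.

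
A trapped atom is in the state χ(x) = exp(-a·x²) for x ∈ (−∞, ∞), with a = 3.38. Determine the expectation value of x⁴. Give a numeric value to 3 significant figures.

⟨x⁴⟩ = ∫ x⁴·|χ|² dx / ∫|χ|² dx (integrals over the domain).
Gaussian moments: ∫x^(2j)·e^(−2ax²) dx = (2j−1)!!/(4a)^j · √(π/(2a)), odd powers integrate to 0; here √(π/(2a)) = 0.68171.
State is unnormalized: ∫|χ|² dx = 0.68171, and ∫χ*·x⁴·χ dx = 0.011188, so ⟨x⁴⟩ = 0.011188 / 0.68171.
⟨x⁴⟩ = 0.016412.

0.0164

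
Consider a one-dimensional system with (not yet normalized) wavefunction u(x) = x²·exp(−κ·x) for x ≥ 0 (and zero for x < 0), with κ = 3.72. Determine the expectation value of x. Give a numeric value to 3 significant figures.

0.672

⟨x⟩ = ∫ x·|u|² dx / ∫|u|² dx (integrals over the domain).
Every integrand reduces to terms xʲ·e^(−2κx) on [0, ∞); use ∫₀^∞ xʲ·e^(−2κx) dx = j!/(2κ)^(j+1).
State is unnormalized: ∫|u|² dx = 0.0010528, and ∫u*·x·u dx = 0.00070753, so ⟨x⟩ = 0.00070753 / 0.0010528.
⟨x⟩ = 0.67204.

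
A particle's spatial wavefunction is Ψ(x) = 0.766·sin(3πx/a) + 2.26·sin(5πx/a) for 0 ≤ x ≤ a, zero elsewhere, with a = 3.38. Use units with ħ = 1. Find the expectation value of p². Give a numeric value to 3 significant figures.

p² Ψ = −ħ² d²Ψ/dx²; ⟨p²⟩ = −ħ² ∫ Ψ*·Ψ'' dx / ∫|Ψ|² dx.
d²/dx² sin(jπx/a) = −(jπ/a)²·sin(jπx/a); on 0 ≤ x ≤ a, ∫sin²(jπx/a) dx = a/2 and ∫sin(jπx/a)·sin(lπx/a) dx = 0 for j ≠ l, so only diagonal terms survive in ∫|Ψ|² and ∫Ψ·Ψ″; ∫Ψ·Ψ′ dx = [Ψ²/2] between the walls = 0.
State is unnormalized: ∫|Ψ|² dx = 9.6235, and ∫Ψ*·(−ħ² Ψ'') dx = 194.14, so ⟨p²⟩ = 194.14 / 9.6235.
⟨p²⟩ = 20.173.

20.2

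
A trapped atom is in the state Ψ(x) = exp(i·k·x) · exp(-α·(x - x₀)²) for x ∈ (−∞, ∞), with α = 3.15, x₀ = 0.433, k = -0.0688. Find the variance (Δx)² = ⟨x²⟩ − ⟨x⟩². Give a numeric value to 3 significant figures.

Compute ⟨x⟩ and ⟨x²⟩ separately, then (Δx)² = ⟨x²⟩ − ⟨x⟩².
Gaussian moments (u = x − x₀): ∫u^(2j)·e^(−2αu²) du = (2j−1)!!/(4α)^j · √(π/(2α)), odd powers integrate to 0; here √(π/(2α)) = 0.70616.
Normalization: ∫|Ψ|² dx = 0.70616.
⟨x⟩ = 0.43300 and ⟨x²⟩ = 0.26685.
(Δx)² = 0.26685 − (0.43300)² = 0.079365.

0.0794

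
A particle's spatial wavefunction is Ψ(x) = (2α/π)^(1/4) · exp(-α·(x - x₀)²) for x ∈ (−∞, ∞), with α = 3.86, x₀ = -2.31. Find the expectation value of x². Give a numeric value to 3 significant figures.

5.40

⟨x²⟩ = ∫ x²·|Ψ|² dx (integrals over the domain).
Gaussian moments (u = x − x₀): ∫u^(2j)·e^(−2αu²) du = (2j−1)!!/(4α)^j · √(π/(2α)), odd powers integrate to 0; here √(π/(2α)) = 0.63792.
⟨x²⟩ = 5.4009.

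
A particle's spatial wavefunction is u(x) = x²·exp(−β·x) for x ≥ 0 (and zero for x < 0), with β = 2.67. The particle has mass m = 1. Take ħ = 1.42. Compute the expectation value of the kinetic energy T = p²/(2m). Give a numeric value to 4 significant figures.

T = −(ħ²/2m) d²/dx², so ⟨T⟩ = −(ħ²/2m) ∫ u*·u'' dx / ∫|u|² dx; with m = 1.
Differentiate x²·exp(−β·x) with the product rule; every integrand then reduces to terms xʲ·e^(−2βx) on [0, ∞), with ∫₀^∞ xʲ·e^(−2βx) dx = j!/(2β)^(j+1).
State is unnormalized: ∫|u|² dx = 0.0055272, and ∫u*·(−ħ²/2m · u'') dx = 0.013242, so ⟨T⟩ = 0.013242 / 0.0055272.
⟨T⟩ = 2.3958.

2.396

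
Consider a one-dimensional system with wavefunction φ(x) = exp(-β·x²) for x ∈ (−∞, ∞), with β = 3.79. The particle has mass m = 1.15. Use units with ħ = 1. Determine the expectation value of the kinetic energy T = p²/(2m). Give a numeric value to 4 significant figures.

T = −(ħ²/2m) d²/dx², so ⟨T⟩ = −(ħ²/2m) ∫ φ*·φ'' dx / ∫|φ|² dx; with m = 1.15.
Gaussian moments: ∫x^(2j)·e^(−2βx²) dx = (2j−1)!!/(4β)^j · √(π/(2β)), odd powers integrate to 0; here √(π/(2β)) = 0.64378. Derivatives: d/dx e^(−βx²) = −2βx·e^(−βx²), d²/dx² e^(−βx²) = (4β²x² − 2β)·e^(−βx²).
State is unnormalized: ∫|φ|² dx = 0.64378, and ∫φ*·(−ħ²/2m · φ'') dx = 1.0608, so ⟨T⟩ = 1.0608 / 0.64378.
⟨T⟩ = 1.6478.

1.648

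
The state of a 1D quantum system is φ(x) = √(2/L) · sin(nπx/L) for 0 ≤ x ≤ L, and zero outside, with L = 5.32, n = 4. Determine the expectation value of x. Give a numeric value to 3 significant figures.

⟨x⟩ = ∫ x·|φ|² dx (integrals over the domain).
With sin²θ = (1 − cos2θ)/2 on 0 ≤ x ≤ L: ∫sin²(nπx/L) dx = L/2, ∫x·sin²(nπx/L) dx = L²/4, ∫x²·sin²(nπx/L) dx = L³·(1/6 − 1/(4n²π²)); higher powers xᵏ the same way, integrating xᵏ·cos(2nπx/L) by parts.
⟨x⟩ = 2.6600.

2.66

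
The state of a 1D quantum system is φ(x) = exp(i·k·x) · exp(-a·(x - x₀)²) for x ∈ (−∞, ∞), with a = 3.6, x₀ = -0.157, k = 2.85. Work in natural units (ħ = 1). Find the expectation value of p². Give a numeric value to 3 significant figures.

11.7

p² φ = −ħ² d²φ/dx²; ⟨p²⟩ = −ħ² ∫ φ*·φ'' dx / ∫|φ|² dx.
Gaussian moments (u = x − x₀): ∫u^(2j)·e^(−2au²) du = (2j−1)!!/(4a)^j · √(π/(2a)), odd powers integrate to 0; here √(π/(2a)) = 0.66055. Derivatives: φ′ = (ik − 2au)·φ, φ″ = ((ik − 2au)² − 2a)·φ; the odd-in-u pieces drop out.
State is unnormalized: ∫|φ|² dx = 0.66055, and ∫φ*·(−ħ² φ'') dx = 7.7434, so ⟨p²⟩ = 7.7434 / 0.66055.
⟨p²⟩ = 11.723.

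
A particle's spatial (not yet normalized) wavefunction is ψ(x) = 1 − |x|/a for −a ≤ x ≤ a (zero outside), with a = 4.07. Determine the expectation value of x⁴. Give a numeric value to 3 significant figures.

⟨x⁴⟩ = ∫ x⁴·|ψ|² dx / ∫|ψ|² dx (integrals over the domain).
ψ is even, so ∫ over [−a, a] = 2∫₀ᵃ with ψ = 1 − x/a there: ∫₀ᵃ (1 − x/a)² dx = a/3, ∫₀ᵃ x²(1 − x/a)² dx = a³/30, ∫₀ᵃ x⁴(1 − x/a)² dx = a⁵/105.
State is unnormalized: ∫|ψ|² dx = 2.7133, and ∫ψ*·x⁴·ψ dx = 21.272, so ⟨x⁴⟩ = 21.272 / 2.7133.
⟨x⁴⟩ = 7.8399.

7.84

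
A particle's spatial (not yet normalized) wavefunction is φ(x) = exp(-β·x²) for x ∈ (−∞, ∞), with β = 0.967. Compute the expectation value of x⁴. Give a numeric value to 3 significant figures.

0.201

⟨x⁴⟩ = ∫ x⁴·|φ|² dx / ∫|φ|² dx (integrals over the domain).
Gaussian moments: ∫x^(2j)·e^(−2βx²) dx = (2j−1)!!/(4β)^j · √(π/(2β)), odd powers integrate to 0; here √(π/(2β)) = 1.2745.
State is unnormalized: ∫|φ|² dx = 1.2745, and ∫φ*·x⁴·φ dx = 0.25556, so ⟨x⁴⟩ = 0.25556 / 1.2745.
⟨x⁴⟩ = 0.20052.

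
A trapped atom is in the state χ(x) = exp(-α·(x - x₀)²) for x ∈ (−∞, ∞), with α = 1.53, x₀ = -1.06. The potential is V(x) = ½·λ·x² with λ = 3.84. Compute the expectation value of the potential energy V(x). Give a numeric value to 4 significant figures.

⟨V⟩ = ∫ V(x)·|χ|² dx / ∫|χ|² dx.
Gaussian moments (u = x − x₀): ∫u^(2j)·e^(−2αu²) du = (2j−1)!!/(4α)^j · √(π/(2α)), odd powers integrate to 0; here √(π/(2α)) = 1.0132.
State is unnormalized: ∫|χ|² dx = 1.0132, and ∫χ*·V(x)·χ dx = 2.5038, so ⟨V⟩ = 2.5038 / 1.0132.
⟨V⟩ = 2.4710.

2.471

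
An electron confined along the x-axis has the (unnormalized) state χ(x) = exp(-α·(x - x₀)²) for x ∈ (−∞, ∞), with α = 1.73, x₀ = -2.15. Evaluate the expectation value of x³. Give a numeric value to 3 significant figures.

⟨x³⟩ = ∫ x³·|χ|² dx / ∫|χ|² dx (integrals over the domain).
Gaussian moments (u = x − x₀): ∫u^(2j)·e^(−2αu²) du = (2j−1)!!/(4α)^j · √(π/(2α)), odd powers integrate to 0; here √(π/(2α)) = 0.95288.
State is unnormalized: ∫|χ|² dx = 0.95288, and ∫χ*·x³·χ dx = -10.358, so ⟨x³⟩ = -10.358 / 0.95288.
⟨x³⟩ = -10.870.

-10.9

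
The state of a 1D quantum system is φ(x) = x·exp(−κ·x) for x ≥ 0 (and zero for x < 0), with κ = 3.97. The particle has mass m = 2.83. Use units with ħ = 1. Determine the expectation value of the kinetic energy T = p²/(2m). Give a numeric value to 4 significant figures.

2.785

T = −(ħ²/2m) d²/dx², so ⟨T⟩ = −(ħ²/2m) ∫ φ*·φ'' dx / ∫|φ|² dx; with m = 2.83.
Differentiate x·exp(−κ·x) with the product rule; every integrand then reduces to terms xʲ·e^(−2κx) on [0, ∞), with ∫₀^∞ xʲ·e^(−2κx) dx = j!/(2κ)^(j+1).
State is unnormalized: ∫|φ|² dx = 0.0039955, and ∫φ*·(−ħ²/2m · φ'') dx = 0.011126, so ⟨T⟩ = 0.011126 / 0.0039955.
⟨T⟩ = 2.7846.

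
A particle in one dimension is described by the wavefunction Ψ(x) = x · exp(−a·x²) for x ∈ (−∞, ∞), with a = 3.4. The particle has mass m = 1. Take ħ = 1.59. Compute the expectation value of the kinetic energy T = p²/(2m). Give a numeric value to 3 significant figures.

12.9

T = −(ħ²/2m) d²/dx², so ⟨T⟩ = −(ħ²/2m) ∫ Ψ*·Ψ'' dx / ∫|Ψ|² dx; with m = 1.
Expand each integrand as polynomial × e^(−2ax²) and use ∫x^(2j)·e^(−2ax²) dx = (2j−1)!!/(4a)^j · √(π/(2a)), odd powers → 0; here √(π/(2a)) = 0.67971. Differentiate with the product rule, d/dx e^(−ax²) = −2ax·e^(−ax²).
State is unnormalized: ∫|Ψ|² dx = 0.049978, and ∫Ψ*·(−ħ²/2m · Ψ'') dx = 0.64439, so ⟨T⟩ = 0.64439 / 0.049978.
⟨T⟩ = 12.893.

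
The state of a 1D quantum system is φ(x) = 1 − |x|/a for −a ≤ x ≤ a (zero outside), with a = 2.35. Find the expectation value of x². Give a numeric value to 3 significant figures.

0.552

⟨x²⟩ = ∫ x²·|φ|² dx / ∫|φ|² dx (integrals over the domain).
φ is even, so ∫ over [−a, a] = 2∫₀ᵃ with φ = 1 − x/a there: ∫₀ᵃ (1 − x/a)² dx = a/3, ∫₀ᵃ x²(1 − x/a)² dx = a³/30, ∫₀ᵃ x⁴(1 − x/a)² dx = a⁵/105.
State is unnormalized: ∫|φ|² dx = 1.5667, and ∫φ*·x²·φ dx = 0.86519, so ⟨x²⟩ = 0.86519 / 1.5667.
⟨x²⟩ = 0.55225.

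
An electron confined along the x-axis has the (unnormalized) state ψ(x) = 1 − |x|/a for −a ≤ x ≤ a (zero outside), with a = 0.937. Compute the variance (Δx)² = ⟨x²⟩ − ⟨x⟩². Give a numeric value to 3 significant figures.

0.0878

Compute ⟨x⟩ and ⟨x²⟩ separately, then (Δx)² = ⟨x²⟩ − ⟨x⟩².
ψ is even, so ∫ over [−a, a] = 2∫₀ᵃ with ψ = 1 − x/a there: ∫₀ᵃ (1 − x/a)² dx = a/3, ∫₀ᵃ x²(1 − x/a)² dx = a³/30, ∫₀ᵃ x⁴(1 − x/a)² dx = a⁵/105.
Normalization: ∫|ψ|² dx = 0.62467.
⟨x⟩ = 0.0000 and ⟨x²⟩ = 0.087797.
(Δx)² = 0.087797 − (0.0000)² = 0.087797.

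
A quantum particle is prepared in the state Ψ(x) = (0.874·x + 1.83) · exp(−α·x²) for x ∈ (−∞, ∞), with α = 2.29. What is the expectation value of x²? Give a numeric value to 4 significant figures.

0.1145

⟨x²⟩ = ∫ x²·|Ψ|² dx / ∫|Ψ|² dx (integrals over the domain).
Expand each integrand as polynomial × e^(−2αx²) and use ∫x^(2j)·e^(−2αx²) dx = (2j−1)!!/(4α)^j · √(π/(2α)), odd powers → 0; here √(π/(2α)) = 0.82821.
State is unnormalized: ∫|Ψ|² dx = 2.8427, and ∫Ψ*·x²·Ψ dx = 0.32542, so ⟨x²⟩ = 0.32542 / 2.8427.
⟨x²⟩ = 0.11448.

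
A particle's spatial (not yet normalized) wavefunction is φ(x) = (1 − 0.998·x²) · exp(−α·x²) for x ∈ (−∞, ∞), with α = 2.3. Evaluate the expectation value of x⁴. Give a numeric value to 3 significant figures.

0.0142

⟨x⁴⟩ = ∫ x⁴·|φ|² dx / ∫|φ|² dx (integrals over the domain).
Expand each integrand as polynomial × e^(−2αx²) and use ∫x^(2j)·e^(−2αx²) dx = (2j−1)!!/(4α)^j · √(π/(2α)), odd powers → 0; here √(π/(2α)) = 0.82641.
State is unnormalized: ∫|φ|² dx = 0.67629, and ∫φ*·x⁴·φ dx = 0.0095807, so ⟨x⁴⟩ = 0.0095807 / 0.67629.
⟨x⁴⟩ = 0.014167.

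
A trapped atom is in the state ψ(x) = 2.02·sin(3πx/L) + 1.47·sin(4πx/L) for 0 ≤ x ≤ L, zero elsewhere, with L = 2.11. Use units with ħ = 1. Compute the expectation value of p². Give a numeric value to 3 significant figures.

25.3

p² ψ = −ħ² d²ψ/dx²; ⟨p²⟩ = −ħ² ∫ ψ*·ψ'' dx / ∫|ψ|² dx.
d²/dx² sin(jπx/L) = −(jπ/L)²·sin(jπx/L); on 0 ≤ x ≤ L, ∫sin²(jπx/L) dx = L/2 and ∫sin(jπx/L)·sin(lπx/L) dx = 0 for j ≠ l, so only diagonal terms survive in ∫|ψ|² and ∫ψ·ψ″; ∫ψ·ψ′ dx = [ψ²/2] between the walls = 0.
State is unnormalized: ∫|ψ|² dx = 6.5846, and ∫ψ*·(−ħ² ψ'') dx = 166.75, so ⟨p²⟩ = 166.75 / 6.5846.
⟨p²⟩ = 25.324.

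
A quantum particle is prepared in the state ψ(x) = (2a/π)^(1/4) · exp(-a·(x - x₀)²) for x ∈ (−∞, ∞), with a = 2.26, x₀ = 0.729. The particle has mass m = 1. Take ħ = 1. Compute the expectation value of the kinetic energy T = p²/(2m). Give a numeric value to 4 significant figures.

1.130

T = −(ħ²/2m) d²/dx², so ⟨T⟩ = −(ħ²/2m) ∫ ψ*·ψ'' dx; with m = 1.
Gaussian moments (u = x − x₀): ∫u^(2j)·e^(−2au²) du = (2j−1)!!/(4a)^j · √(π/(2a)), odd powers integrate to 0; here √(π/(2a)) = 0.83369. Derivatives: d/dx e^(−au²) = −2au·e^(−au²), d²/dx² e^(−au²) = (4a²u² − 2a)·e^(−au²).
⟨T⟩ = 1.1300.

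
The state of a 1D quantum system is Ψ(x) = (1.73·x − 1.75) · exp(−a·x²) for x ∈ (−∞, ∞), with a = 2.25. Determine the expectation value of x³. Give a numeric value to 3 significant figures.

-0.0661

⟨x³⟩ = ∫ x³·|Ψ|² dx / ∫|Ψ|² dx (integrals over the domain).
Expand each integrand as polynomial × e^(−2ax²) and use ∫x^(2j)·e^(−2ax²) dx = (2j−1)!!/(4a)^j · √(π/(2a)), odd powers → 0; here √(π/(2a)) = 0.83554.
State is unnormalized: ∫|Ψ|² dx = 2.8367, and ∫Ψ*·x³·Ψ dx = -0.18738, so ⟨x³⟩ = -0.18738 / 2.8367.
⟨x³⟩ = -0.066055.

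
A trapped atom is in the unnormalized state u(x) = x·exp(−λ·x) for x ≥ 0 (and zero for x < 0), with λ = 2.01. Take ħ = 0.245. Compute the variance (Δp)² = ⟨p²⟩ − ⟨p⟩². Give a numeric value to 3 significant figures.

0.243

Compute ⟨p⟩ and ⟨p²⟩ separately; (Δp)² = ⟨p²⟩ − ⟨p⟩².
Differentiate x·exp(−λ·x) with the product rule; every integrand then reduces to terms xʲ·e^(−2λx) on [0, ∞), with ∫₀^∞ xʲ·e^(−2λx) dx = j!/(2λ)^(j+1).
Normalization: ∫|u|² dx = 0.030786.
⟨p⟩ = 0.0000 and ⟨p²⟩ = 0.24251.
(Δp)² = 0.24251 − (0.0000)² = 0.24251.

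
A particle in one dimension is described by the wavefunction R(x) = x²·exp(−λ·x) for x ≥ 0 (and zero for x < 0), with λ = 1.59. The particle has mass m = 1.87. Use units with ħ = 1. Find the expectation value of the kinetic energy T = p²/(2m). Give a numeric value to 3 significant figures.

T = −(ħ²/2m) d²/dx², so ⟨T⟩ = −(ħ²/2m) ∫ R*·R'' dx / ∫|R|² dx; with m = 1.87.
Differentiate x²·exp(−λ·x) with the product rule; every integrand then reduces to terms xʲ·e^(−2λx) on [0, ∞), with ∫₀^∞ xʲ·e^(−2λx) dx = j!/(2λ)^(j+1).
State is unnormalized: ∫|R|² dx = 0.073803, and ∫R*·(−ħ²/2m · R'') dx = 0.016629, so ⟨T⟩ = 0.016629 / 0.073803.
⟨T⟩ = 0.22532.

0.225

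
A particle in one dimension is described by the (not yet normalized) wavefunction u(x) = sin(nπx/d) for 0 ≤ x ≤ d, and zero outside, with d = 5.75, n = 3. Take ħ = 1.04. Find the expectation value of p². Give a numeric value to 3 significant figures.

2.91

p² u = −ħ² d²u/dx²; ⟨p²⟩ = −ħ² ∫ u*·u'' dx / ∫|u|² dx.
d/dx sin(nπx/d) = (nπ/d)·cos(nπx/d) and d²/dx² sin(nπx/d) = −(nπ/d)²·sin(nπx/d); on 0 ≤ x ≤ d, ∫sin²(nπx/d) dx = d/2 and ∫sin(nπx/d)·cos(nπx/d) dx = 0.
State is unnormalized: ∫|u|² dx = 2.8750, and ∫u*·(−ħ² u'') dx = 8.3543, so ⟨p²⟩ = 8.3543 / 2.8750.
⟨p²⟩ = 2.9059.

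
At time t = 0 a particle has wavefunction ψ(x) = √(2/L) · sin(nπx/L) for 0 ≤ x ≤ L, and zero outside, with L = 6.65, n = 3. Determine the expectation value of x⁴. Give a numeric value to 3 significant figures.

⟨x⁴⟩ = ∫ x⁴·|ψ|² dx (integrals over the domain).
With sin²θ = (1 − cos2θ)/2 on 0 ≤ x ≤ L: ∫sin²(nπx/L) dx = L/2, ∫x·sin²(nπx/L) dx = L²/4, ∫x²·sin²(nπx/L) dx = L³·(1/6 − 1/(4n²π²)); higher powers xᵏ the same way, integrating xᵏ·cos(2nπx/L) by parts.
⟨x⁴⟩ = 369.48.

369.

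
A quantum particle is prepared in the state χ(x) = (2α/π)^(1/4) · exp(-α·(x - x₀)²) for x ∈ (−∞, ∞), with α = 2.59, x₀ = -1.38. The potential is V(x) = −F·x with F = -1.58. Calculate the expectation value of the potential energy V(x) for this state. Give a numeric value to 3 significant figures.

-2.18

⟨V⟩ = ∫ V(x)·|χ|² dx.
Gaussian moments (u = x − x₀): ∫u^(2j)·e^(−2αu²) du = (2j−1)!!/(4α)^j · √(π/(2α)), odd powers integrate to 0; here √(π/(2α)) = 0.77877.
⟨V⟩ = -2.1804.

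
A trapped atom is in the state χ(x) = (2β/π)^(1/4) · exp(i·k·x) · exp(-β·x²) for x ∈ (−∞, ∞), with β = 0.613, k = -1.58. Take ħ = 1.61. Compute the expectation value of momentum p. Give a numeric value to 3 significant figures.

p χ = −iħ dχ/dx; then ⟨p⟩ = ∫ χ*·(pχ) dx.
Gaussian moments: ∫x^(2j)·e^(−2βx²) dx = (2j−1)!!/(4β)^j · √(π/(2β)), odd powers integrate to 0; here √(π/(2β)) = 1.6008. Derivatives: χ′ = (ik − 2βx)·χ, χ″ = ((ik − 2βx)² − 2β)·χ; the odd-in-x pieces drop out.
⟨p⟩ = -2.5438.

-2.54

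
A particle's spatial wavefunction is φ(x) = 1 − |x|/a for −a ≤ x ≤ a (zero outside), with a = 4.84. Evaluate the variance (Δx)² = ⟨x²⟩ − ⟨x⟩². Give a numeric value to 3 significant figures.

Compute ⟨x⟩ and ⟨x²⟩ separately, then (Δx)² = ⟨x²⟩ − ⟨x⟩².
φ is even, so ∫ over [−a, a] = 2∫₀ᵃ with φ = 1 − x/a there: ∫₀ᵃ (1 − x/a)² dx = a/3, ∫₀ᵃ x²(1 − x/a)² dx = a³/30, ∫₀ᵃ x⁴(1 − x/a)² dx = a⁵/105.
Normalization: ∫|φ|² dx = 3.2267.
⟨x⟩ = 0.0000 and ⟨x²⟩ = 2.3426.
(Δx)² = 2.3426 − (0.0000)² = 2.3426.

2.34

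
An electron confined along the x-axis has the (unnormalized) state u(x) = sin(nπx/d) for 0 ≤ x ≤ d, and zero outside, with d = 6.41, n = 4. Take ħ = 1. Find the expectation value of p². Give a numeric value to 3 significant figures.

3.84

p² u = −ħ² d²u/dx²; ⟨p²⟩ = −ħ² ∫ u*·u'' dx / ∫|u|² dx.
d/dx sin(nπx/d) = (nπ/d)·cos(nπx/d) and d²/dx² sin(nπx/d) = −(nπ/d)²·sin(nπx/d); on 0 ≤ x ≤ d, ∫sin²(nπx/d) dx = d/2 and ∫sin(nπx/d)·cos(nπx/d) dx = 0.
State is unnormalized: ∫|u|² dx = 3.2050, and ∫u*·(−ħ² u'') dx = 12.318, so ⟨p²⟩ = 12.318 / 3.2050.
⟨p²⟩ = 3.8433.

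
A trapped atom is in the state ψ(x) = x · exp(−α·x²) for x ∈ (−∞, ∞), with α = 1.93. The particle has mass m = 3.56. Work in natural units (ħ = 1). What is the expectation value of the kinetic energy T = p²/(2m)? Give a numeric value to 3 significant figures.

T = −(ħ²/2m) d²/dx², so ⟨T⟩ = −(ħ²/2m) ∫ ψ*·ψ'' dx / ∫|ψ|² dx; with m = 3.56.
Expand each integrand as polynomial × e^(−2αx²) and use ∫x^(2j)·e^(−2αx²) dx = (2j−1)!!/(4α)^j · √(π/(2α)), odd powers → 0; here √(π/(2α)) = 0.90216. Differentiate with the product rule, d/dx e^(−αx²) = −2αx·e^(−αx²).
State is unnormalized: ∫|ψ|² dx = 0.11686, and ∫ψ*·(−ħ²/2m · ψ'') dx = 0.095030, so ⟨T⟩ = 0.095030 / 0.11686.
⟨T⟩ = 0.81320.

0.813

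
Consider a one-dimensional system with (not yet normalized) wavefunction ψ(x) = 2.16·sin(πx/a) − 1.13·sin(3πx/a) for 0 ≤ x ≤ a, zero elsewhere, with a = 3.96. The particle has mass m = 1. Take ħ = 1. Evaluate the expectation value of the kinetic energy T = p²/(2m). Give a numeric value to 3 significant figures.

T = −(ħ²/2m) d²/dx², so ⟨T⟩ = −(ħ²/2m) ∫ ψ*·ψ'' dx / ∫|ψ|² dx; with m = 1.
d²/dx² sin(jπx/a) = −(jπ/a)²·sin(jπx/a); on 0 ≤ x ≤ a, ∫sin²(jπx/a) dx = a/2 and ∫sin(jπx/a)·sin(lπx/a) dx = 0 for j ≠ l, so only diagonal terms survive in ∫|ψ|² and ∫ψ·ψ″; ∫ψ·ψ′ dx = [ψ²/2] between the walls = 0.
State is unnormalized: ∫|ψ|² dx = 11.766, and ∫ψ*·(−ħ²/2m · ψ'') dx = 10.068, so ⟨T⟩ = 10.068 / 11.766.
⟨T⟩ = 0.85564.

0.856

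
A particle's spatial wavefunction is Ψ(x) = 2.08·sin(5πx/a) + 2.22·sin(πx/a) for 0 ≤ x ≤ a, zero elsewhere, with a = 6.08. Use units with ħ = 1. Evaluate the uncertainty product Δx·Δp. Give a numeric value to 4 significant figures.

2.744

Δx = √(⟨x²⟩−⟨x⟩²), Δp = √(⟨p²⟩−⟨p⟩²).
On 0 ≤ x ≤ a (j ≠ l): ∫sin²(jπx/a) dx = a/2, ∫sin(jπx/a)·sin(lπx/a) dx = 0; diagonal moments ∫x·sin²(jπx/a) dx = a²/4, ∫x²·sin²(jπx/a) dx = a³·(1/6 − 1/(4j²π²)); cross terms ∫x·sin(jπx/a)·sin(lπx/a) dx = 0 for j + l even and −4jla²/(π²(j² − l²)²) for j + l odd, ∫x²·sin(jπx/a)·sin(lπx/a) dx = (−1)^(j+l)·4jla³/(π²(j² − l²)²); higher powers the same way via product-to-sum and parts. d²/dx² sin(jπx/a) = −(jπ/a)²·sin(jπx/a); on 0 ≤ x ≤ a, ∫sin²(jπx/a) dx = a/2 and ∫sin(jπx/a)·sin(lπx/a) dx = 0 for j ≠ l, so only diagonal terms survive in ∫|Ψ|² and ∫Ψ·Ψ″; ∫Ψ·Ψ′ dx = [Ψ²/2] between the walls = 0.
Normalization: ∫|Ψ|² dx = 28.135.
⟨x⟩ = 3.0400, ⟨x²⟩ = 11.549 ⇒ Δx = 1.5191.
⟨p⟩ = 0.0000, ⟨p²⟩ = 3.2624 ⇒ Δp = 1.8062.
Δx·Δp = 2.7439.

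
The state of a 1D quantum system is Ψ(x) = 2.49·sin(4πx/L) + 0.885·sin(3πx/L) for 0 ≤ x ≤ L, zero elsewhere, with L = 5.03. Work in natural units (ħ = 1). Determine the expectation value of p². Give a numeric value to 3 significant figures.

5.94

p² Ψ = −ħ² d²Ψ/dx²; ⟨p²⟩ = −ħ² ∫ Ψ*·Ψ'' dx / ∫|Ψ|² dx.
d²/dx² sin(jπx/L) = −(jπ/L)²·sin(jπx/L); on 0 ≤ x ≤ L, ∫sin²(jπx/L) dx = L/2 and ∫sin(jπx/L)·sin(lπx/L) dx = 0 for j ≠ l, so only diagonal terms survive in ∫|Ψ|² and ∫Ψ·Ψ″; ∫Ψ·Ψ′ dx = [Ψ²/2] between the walls = 0.
State is unnormalized: ∫|Ψ|² dx = 17.563, and ∫Ψ*·(−ħ² Ψ'') dx = 104.24, so ⟨p²⟩ = 104.24 / 17.563.
⟨p²⟩ = 5.9352.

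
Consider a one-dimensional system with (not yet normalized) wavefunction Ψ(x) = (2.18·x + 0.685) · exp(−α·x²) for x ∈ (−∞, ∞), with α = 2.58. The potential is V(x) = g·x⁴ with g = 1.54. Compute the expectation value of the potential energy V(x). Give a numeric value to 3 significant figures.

⟨V⟩ = ∫ V(x)·|Ψ|² dx / ∫|Ψ|² dx.
Expand each integrand as polynomial × e^(−2αx²) and use ∫x^(2j)·e^(−2αx²) dx = (2j−1)!!/(4α)^j · √(π/(2α)), odd powers → 0; here √(π/(2α)) = 0.78028.
State is unnormalized: ∫|Ψ|² dx = 0.72545, and ∫Ψ*·V(x)·Ψ dx = 0.093818, so ⟨V⟩ = 0.093818 / 0.72545.
⟨V⟩ = 0.12932.

0.129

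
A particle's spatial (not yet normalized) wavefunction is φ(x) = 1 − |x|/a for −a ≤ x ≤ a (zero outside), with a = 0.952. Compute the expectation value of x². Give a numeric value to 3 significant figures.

⟨x²⟩ = ∫ x²·|φ|² dx / ∫|φ|² dx (integrals over the domain).
φ is even, so ∫ over [−a, a] = 2∫₀ᵃ with φ = 1 − x/a there: ∫₀ᵃ (1 − x/a)² dx = a/3, ∫₀ᵃ x²(1 − x/a)² dx = a³/30, ∫₀ᵃ x⁴(1 − x/a)² dx = a⁵/105.
State is unnormalized: ∫|φ|² dx = 0.63467, and ∫φ*·x²·φ dx = 0.057520, so ⟨x²⟩ = 0.057520 / 0.63467.
⟨x²⟩ = 0.090630.

0.0906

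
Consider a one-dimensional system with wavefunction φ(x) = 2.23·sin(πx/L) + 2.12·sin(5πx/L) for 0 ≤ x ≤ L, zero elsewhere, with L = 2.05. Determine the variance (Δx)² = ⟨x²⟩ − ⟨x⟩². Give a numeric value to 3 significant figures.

0.264

Compute ⟨x⟩ and ⟨x²⟩ separately, then (Δx)² = ⟨x²⟩ − ⟨x⟩².
On 0 ≤ x ≤ L (j ≠ l): ∫sin²(jπx/L) dx = L/2, ∫sin(jπx/L)·sin(lπx/L) dx = 0; diagonal moments ∫x·sin²(jπx/L) dx = L²/4, ∫x²·sin²(jπx/L) dx = L³·(1/6 − 1/(4j²π²)); cross terms ∫x·sin(jπx/L)·sin(lπx/L) dx = 0 for j + l even and −4jlL²/(π²(j² − l²)²) for j + l odd, ∫x²·sin(jπx/L)·sin(lπx/L) dx = (−1)^(j+l)·4jlL³/(π²(j² − l²)²); higher powers the same way via product-to-sum and parts.
Normalization: ∫|φ|² dx = 9.7040.
⟨x⟩ = 1.0250 and ⟨x²⟩ = 1.3145.
(Δx)² = 1.3145 − (1.0250)² = 0.26387.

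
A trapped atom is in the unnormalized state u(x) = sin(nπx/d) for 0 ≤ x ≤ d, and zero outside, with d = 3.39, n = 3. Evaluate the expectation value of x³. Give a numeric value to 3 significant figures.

9.41

⟨x³⟩ = ∫ x³·|u|² dx / ∫|u|² dx (integrals over the domain).
With sin²θ = (1 − cos2θ)/2 on 0 ≤ x ≤ d: ∫sin²(nπx/d) dx = d/2, ∫x·sin²(nπx/d) dx = d²/4, ∫x²·sin²(nπx/d) dx = d³·(1/6 − 1/(4n²π²)); higher powers xᵏ the same way, integrating xᵏ·cos(2nπx/d) by parts.
State is unnormalized: ∫|u|² dx = 1.6950, and ∫u*·x³·u dx = 15.951, so ⟨x³⟩ = 15.951 / 1.6950.
⟨x³⟩ = 9.4106.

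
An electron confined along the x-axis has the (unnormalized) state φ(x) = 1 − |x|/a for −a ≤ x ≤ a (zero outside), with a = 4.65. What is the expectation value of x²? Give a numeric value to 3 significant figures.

2.16

⟨x²⟩ = ∫ x²·|φ|² dx / ∫|φ|² dx (integrals over the domain).
φ is even, so ∫ over [−a, a] = 2∫₀ᵃ with φ = 1 − x/a there: ∫₀ᵃ (1 − x/a)² dx = a/3, ∫₀ᵃ x²(1 − x/a)² dx = a³/30, ∫₀ᵃ x⁴(1 − x/a)² dx = a⁵/105.
State is unnormalized: ∫|φ|² dx = 3.1000, and ∫φ*·x²·φ dx = 6.7030, so ⟨x²⟩ = 6.7030 / 3.1000.
⟨x²⟩ = 2.1623.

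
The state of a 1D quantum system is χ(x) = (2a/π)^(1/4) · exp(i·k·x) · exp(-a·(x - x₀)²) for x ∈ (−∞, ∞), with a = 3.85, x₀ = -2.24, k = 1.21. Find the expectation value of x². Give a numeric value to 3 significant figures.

⟨x²⟩ = ∫ x²·|χ|² dx (integrals over the domain).
Gaussian moments (u = x − x₀): ∫u^(2j)·e^(−2au²) du = (2j−1)!!/(4a)^j · √(π/(2a)), odd powers integrate to 0; here √(π/(2a)) = 0.63875.
⟨x²⟩ = 5.0825.

5.08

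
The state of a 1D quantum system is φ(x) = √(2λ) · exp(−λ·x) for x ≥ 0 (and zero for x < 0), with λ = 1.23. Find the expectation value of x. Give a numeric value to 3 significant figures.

0.407

⟨x⟩ = ∫ x·|φ|² dx (integrals over the domain).
Every integrand reduces to terms xʲ·e^(−2λx) on [0, ∞); use ∫₀^∞ xʲ·e^(−2λx) dx = j!/(2λ)^(j+1).
⟨x⟩ = 0.40650.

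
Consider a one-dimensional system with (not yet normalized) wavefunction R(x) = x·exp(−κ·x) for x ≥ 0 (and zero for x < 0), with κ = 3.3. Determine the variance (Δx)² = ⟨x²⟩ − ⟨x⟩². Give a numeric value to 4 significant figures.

0.06887

Compute ⟨x⟩ and ⟨x²⟩ separately, then (Δx)² = ⟨x²⟩ − ⟨x⟩².
Every integrand reduces to terms xʲ·e^(−2κx) on [0, ∞); use ∫₀^∞ xʲ·e^(−2κx) dx = j!/(2κ)^(j+1).
Normalization: ∫|R|² dx = 0.0069566.
⟨x⟩ = 0.45455 and ⟨x²⟩ = 0.27548.
(Δx)² = 0.27548 − (0.45455)² = 0.068871.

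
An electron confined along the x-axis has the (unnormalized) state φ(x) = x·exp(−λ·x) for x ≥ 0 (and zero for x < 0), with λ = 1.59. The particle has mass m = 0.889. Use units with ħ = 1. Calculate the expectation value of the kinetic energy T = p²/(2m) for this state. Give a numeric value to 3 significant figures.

T = −(ħ²/2m) d²/dx², so ⟨T⟩ = −(ħ²/2m) ∫ φ*·φ'' dx / ∫|φ|² dx; with m = 0.889.
Differentiate x·exp(−λ·x) with the product rule; every integrand then reduces to terms xʲ·e^(−2λx) on [0, ∞), with ∫₀^∞ xʲ·e^(−2λx) dx = j!/(2λ)^(j+1).
State is unnormalized: ∫|φ|² dx = 0.062194, and ∫φ*·(−ħ²/2m · φ'') dx = 0.088432, so ⟨T⟩ = 0.088432 / 0.062194.
⟨T⟩ = 1.4219.

1.42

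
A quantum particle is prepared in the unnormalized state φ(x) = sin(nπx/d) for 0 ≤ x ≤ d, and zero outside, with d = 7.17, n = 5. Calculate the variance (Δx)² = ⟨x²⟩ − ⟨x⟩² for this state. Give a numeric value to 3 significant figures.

Compute ⟨x⟩ and ⟨x²⟩ separately, then (Δx)² = ⟨x²⟩ − ⟨x⟩².
With sin²θ = (1 − cos2θ)/2 on 0 ≤ x ≤ d: ∫sin²(nπx/d) dx = d/2, ∫x·sin²(nπx/d) dx = d²/4, ∫x²·sin²(nπx/d) dx = d³·(1/6 − 1/(4n²π²)); higher powers xᵏ the same way, integrating xᵏ·cos(2nπx/d) by parts.
Normalization: ∫|φ|² dx = 3.5850.
⟨x⟩ = 3.5850 and ⟨x²⟩ = 17.032.
(Δx)² = 17.032 − (3.5850)² = 4.1799.

4.18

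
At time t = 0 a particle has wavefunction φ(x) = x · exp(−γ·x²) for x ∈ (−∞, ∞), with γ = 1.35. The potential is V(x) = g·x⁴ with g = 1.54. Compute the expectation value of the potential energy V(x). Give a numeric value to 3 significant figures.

0.792

⟨V⟩ = ∫ V(x)·|φ|² dx / ∫|φ|² dx.
Expand each integrand as polynomial × e^(−2γx²) and use ∫x^(2j)·e^(−2γx²) dx = (2j−1)!!/(4γ)^j · √(π/(2γ)), odd powers → 0; here √(π/(2γ)) = 1.0787.
State is unnormalized: ∫|φ|² dx = 0.19976, and ∫φ*·V(x)·φ dx = 0.15824, so ⟨V⟩ = 0.15824 / 0.19976.
⟨V⟩ = 0.79218.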